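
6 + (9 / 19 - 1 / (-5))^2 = 58246 / 9025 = 6.45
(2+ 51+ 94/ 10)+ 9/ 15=63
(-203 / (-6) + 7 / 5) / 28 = 151 / 120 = 1.26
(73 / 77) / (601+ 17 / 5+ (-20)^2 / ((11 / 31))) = 365 / 666694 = 0.00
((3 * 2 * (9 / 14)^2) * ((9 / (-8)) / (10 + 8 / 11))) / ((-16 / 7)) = 24057 / 211456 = 0.11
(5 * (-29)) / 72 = -145 / 72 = -2.01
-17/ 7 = -2.43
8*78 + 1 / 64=39937 / 64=624.02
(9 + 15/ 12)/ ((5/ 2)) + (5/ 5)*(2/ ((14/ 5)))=337/ 70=4.81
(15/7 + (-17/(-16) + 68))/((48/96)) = 7975/56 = 142.41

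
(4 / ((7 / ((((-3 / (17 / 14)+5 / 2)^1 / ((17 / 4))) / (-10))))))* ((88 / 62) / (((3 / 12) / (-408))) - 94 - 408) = 69896 / 62713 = 1.11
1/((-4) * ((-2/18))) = 9/4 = 2.25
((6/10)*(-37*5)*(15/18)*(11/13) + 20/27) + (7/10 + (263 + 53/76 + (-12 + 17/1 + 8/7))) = 180207337/933660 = 193.01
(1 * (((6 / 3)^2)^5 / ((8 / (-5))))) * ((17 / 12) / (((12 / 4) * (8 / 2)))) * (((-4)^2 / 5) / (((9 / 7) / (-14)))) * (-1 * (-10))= 2132480 / 81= 26326.91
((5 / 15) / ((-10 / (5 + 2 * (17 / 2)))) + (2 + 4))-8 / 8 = 64 / 15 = 4.27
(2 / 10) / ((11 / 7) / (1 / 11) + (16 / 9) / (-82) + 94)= 2583 / 1436975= 0.00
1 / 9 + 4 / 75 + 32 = 7237 / 225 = 32.16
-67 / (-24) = 67 / 24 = 2.79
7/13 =0.54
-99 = -99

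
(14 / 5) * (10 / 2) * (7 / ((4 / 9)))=441 / 2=220.50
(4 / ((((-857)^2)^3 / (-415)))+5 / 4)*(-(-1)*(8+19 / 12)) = 227799505100053724575 / 19016306512700200752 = 11.98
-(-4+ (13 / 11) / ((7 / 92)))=-888 / 77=-11.53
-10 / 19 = -0.53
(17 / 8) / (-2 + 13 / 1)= 17 / 88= 0.19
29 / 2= 14.50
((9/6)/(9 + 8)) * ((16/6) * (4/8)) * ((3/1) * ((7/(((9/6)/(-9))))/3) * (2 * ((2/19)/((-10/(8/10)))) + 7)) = -34.51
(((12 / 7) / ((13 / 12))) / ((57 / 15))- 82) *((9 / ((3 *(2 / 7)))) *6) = -1269522 / 247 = -5139.77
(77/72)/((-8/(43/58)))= -3311/33408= -0.10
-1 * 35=-35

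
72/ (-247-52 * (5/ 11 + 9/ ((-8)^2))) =-12672/ 48919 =-0.26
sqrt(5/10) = sqrt(2)/2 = 0.71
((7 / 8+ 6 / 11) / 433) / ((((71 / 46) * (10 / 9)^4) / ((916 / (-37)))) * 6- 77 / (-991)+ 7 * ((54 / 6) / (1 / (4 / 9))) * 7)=0.00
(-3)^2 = 9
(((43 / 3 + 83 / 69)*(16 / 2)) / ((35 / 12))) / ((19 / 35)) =34304 / 437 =78.50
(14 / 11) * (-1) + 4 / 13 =-138 / 143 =-0.97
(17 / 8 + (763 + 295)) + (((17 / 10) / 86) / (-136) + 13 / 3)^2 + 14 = 465586538569 / 426009600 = 1092.90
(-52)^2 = 2704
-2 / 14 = -1 / 7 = -0.14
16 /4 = 4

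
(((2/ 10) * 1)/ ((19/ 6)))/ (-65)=-6/ 6175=-0.00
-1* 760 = -760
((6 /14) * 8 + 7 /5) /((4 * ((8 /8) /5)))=169 /28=6.04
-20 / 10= -2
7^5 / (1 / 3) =50421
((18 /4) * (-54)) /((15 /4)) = -324 /5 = -64.80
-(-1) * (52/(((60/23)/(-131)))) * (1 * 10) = -78338/3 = -26112.67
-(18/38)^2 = -81/361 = -0.22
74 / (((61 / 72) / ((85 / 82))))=226440 / 2501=90.54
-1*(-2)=2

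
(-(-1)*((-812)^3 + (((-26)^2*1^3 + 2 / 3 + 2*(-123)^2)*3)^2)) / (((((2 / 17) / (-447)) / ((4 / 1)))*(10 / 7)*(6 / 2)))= -143216746105328 / 5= -28643349221065.60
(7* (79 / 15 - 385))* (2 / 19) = -279.80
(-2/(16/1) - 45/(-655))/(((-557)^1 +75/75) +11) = 59/571160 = 0.00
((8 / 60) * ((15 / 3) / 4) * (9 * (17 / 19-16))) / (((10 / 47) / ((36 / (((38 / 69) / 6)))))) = -75390021 / 1805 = -41767.32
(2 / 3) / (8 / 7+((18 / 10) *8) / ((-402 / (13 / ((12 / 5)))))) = 938 / 1335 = 0.70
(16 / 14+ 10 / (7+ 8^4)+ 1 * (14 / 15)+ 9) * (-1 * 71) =-338871569 / 430815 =-786.58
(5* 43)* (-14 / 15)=-602 / 3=-200.67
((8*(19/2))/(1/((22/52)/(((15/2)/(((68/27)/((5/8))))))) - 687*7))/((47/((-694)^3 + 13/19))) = 50671333415296/450428119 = 112495.94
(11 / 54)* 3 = 11 / 18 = 0.61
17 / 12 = 1.42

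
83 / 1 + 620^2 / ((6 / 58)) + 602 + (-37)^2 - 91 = 11153489 / 3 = 3717829.67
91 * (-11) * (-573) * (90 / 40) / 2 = 5162157 / 8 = 645269.62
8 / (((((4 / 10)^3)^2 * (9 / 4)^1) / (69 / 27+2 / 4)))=859375 / 324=2652.39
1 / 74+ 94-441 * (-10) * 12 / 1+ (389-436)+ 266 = 3939243 / 74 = 53233.01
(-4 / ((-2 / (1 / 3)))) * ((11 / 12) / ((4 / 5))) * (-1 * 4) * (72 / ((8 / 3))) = -165 / 2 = -82.50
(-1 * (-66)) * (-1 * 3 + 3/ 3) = -132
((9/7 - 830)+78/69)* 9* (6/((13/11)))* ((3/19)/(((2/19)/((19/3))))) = -359235.05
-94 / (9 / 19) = -1786 / 9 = -198.44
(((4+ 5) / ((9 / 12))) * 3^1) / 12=3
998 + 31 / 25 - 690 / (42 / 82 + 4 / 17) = 991851 / 13025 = 76.15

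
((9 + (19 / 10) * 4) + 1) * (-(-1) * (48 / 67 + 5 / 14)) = 44308 / 2345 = 18.89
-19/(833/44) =-836/833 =-1.00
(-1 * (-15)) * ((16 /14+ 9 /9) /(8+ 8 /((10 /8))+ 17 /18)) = 20250 /9667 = 2.09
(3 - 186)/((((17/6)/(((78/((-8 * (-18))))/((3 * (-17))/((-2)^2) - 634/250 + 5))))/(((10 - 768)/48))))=-37568375/699448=-53.71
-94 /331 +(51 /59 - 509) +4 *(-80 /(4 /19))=-39613006 /19529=-2028.42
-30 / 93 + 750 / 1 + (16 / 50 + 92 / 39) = 22739972 / 30225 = 752.36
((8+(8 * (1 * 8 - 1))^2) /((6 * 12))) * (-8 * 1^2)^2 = 8384 /3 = 2794.67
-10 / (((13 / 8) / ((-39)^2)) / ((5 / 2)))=-23400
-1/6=-0.17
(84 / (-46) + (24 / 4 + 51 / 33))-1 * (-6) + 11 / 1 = 5748 / 253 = 22.72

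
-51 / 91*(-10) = 510 / 91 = 5.60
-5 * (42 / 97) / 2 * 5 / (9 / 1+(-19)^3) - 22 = -584695 / 26578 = -22.00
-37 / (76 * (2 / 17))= -4.14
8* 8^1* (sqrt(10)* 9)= 576* sqrt(10)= 1821.47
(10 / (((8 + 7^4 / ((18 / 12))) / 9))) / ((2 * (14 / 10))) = 675 / 33782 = 0.02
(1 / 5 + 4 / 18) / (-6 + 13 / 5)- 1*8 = -1243 / 153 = -8.12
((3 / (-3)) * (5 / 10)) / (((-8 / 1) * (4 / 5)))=5 / 64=0.08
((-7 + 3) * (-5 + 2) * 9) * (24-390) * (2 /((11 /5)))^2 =-3952800 /121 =-32667.77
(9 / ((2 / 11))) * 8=396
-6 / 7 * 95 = -570 / 7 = -81.43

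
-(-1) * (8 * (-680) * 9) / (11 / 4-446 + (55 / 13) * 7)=2545920 / 21509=118.37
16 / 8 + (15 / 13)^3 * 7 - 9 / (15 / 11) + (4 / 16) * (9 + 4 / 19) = 7059519 / 834860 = 8.46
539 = 539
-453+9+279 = -165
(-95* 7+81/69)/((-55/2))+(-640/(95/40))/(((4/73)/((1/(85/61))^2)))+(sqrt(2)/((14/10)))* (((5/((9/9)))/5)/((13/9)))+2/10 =-2507.76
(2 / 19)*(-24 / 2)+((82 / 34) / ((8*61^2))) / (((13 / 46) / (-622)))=-45044555 / 31248958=-1.44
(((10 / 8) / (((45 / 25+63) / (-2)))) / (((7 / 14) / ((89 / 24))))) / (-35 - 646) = 2225 / 5295456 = 0.00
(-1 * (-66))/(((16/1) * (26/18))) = 2.86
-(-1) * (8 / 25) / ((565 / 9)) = 72 / 14125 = 0.01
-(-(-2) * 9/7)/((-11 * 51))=6/1309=0.00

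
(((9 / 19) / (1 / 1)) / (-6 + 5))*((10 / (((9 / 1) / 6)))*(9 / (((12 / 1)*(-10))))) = 9 / 38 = 0.24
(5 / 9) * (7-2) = 25 / 9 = 2.78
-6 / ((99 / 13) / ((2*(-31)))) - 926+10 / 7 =-202292 / 231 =-875.72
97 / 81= 1.20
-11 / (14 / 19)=-209 / 14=-14.93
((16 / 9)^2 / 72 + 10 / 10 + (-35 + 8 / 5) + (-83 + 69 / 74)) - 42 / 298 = -4604325383 / 40189770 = -114.56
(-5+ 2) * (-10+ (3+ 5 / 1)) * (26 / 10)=78 / 5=15.60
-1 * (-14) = 14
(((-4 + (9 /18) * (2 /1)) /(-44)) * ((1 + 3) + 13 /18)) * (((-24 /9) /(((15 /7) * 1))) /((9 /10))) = -1190 /2673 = -0.45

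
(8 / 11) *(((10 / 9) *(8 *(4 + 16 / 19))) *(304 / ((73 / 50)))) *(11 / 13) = 47104000 / 8541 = 5515.05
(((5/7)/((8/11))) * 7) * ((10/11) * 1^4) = 6.25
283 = 283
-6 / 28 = -3 / 14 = -0.21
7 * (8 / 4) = 14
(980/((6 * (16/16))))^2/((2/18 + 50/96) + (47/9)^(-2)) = 8486094400/212683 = 39900.20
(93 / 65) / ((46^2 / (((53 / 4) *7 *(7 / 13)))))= 241521 / 7152080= 0.03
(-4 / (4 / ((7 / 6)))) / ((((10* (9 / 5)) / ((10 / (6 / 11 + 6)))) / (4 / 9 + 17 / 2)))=-61985 / 69984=-0.89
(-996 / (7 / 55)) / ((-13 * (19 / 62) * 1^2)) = 3396360 / 1729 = 1964.35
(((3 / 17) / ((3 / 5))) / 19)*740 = 3700 / 323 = 11.46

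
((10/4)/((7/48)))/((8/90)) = 1350/7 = 192.86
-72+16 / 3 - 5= -215 / 3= -71.67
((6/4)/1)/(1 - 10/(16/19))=-4/29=-0.14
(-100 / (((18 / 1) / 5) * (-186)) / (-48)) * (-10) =625 / 20088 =0.03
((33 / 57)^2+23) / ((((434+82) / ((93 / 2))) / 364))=11882052 / 15523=765.45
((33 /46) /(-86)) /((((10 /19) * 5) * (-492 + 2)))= 627 /96922000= 0.00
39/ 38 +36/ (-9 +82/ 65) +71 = 1287791/ 19114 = 67.37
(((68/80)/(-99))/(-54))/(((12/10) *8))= 17/1026432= 0.00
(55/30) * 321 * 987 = 1161699/2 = 580849.50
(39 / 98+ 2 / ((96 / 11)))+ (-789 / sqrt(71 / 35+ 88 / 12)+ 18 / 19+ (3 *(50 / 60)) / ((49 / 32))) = 143321 / 44688 - 789 *sqrt(103215) / 983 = -254.66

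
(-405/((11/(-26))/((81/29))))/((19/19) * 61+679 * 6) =170586/263813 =0.65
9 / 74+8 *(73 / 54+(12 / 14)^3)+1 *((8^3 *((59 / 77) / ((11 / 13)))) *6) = 232003681925 / 82922994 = 2797.82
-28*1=-28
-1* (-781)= 781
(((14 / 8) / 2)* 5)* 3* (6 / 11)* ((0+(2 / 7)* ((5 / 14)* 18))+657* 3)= 4350105 / 308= 14123.72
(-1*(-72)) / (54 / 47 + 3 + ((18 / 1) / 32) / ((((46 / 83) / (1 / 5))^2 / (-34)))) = 477369600 / 10995067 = 43.42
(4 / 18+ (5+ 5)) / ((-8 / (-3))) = 23 / 6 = 3.83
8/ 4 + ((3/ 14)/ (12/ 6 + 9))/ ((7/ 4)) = 1084/ 539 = 2.01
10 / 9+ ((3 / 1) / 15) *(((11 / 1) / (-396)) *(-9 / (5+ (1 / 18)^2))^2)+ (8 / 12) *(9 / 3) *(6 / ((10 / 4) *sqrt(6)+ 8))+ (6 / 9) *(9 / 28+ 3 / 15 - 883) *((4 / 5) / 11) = -91856558177156 / 2412765657225 - 60 *sqrt(6) / 53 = -40.84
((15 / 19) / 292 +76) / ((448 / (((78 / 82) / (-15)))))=-5481619 / 509528320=-0.01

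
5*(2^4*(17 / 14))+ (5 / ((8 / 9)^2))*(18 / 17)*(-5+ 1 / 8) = 1964275 / 30464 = 64.48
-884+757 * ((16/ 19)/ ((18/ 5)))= -120884/ 171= -706.92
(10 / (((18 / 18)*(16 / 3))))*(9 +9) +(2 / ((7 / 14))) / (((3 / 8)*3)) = 1343 / 36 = 37.31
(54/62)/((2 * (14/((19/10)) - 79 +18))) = -513/63178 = -0.01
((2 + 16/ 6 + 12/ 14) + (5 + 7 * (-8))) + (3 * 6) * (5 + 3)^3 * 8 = 1547333/ 21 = 73682.52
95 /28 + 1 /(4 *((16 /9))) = 1583 /448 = 3.53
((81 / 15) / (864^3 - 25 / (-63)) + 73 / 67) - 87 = -1169425519033693 / 13612145549495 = -85.91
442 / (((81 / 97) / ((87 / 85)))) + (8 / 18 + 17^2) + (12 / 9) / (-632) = 17729609 / 21330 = 831.21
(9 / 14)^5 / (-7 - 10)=-59049 / 9143008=-0.01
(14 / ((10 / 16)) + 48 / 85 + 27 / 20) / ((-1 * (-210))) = 1181 / 10200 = 0.12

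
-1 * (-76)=76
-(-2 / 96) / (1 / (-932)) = -233 / 12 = -19.42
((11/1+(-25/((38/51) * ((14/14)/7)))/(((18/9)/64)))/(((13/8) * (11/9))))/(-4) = 2566638/2717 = 944.66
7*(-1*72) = -504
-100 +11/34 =-3389/34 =-99.68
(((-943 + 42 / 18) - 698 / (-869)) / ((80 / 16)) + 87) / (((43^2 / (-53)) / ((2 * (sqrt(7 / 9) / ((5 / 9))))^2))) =5859628908 / 200847625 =29.17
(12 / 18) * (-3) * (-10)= 20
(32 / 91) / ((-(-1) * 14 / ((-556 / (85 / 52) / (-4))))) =8896 / 4165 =2.14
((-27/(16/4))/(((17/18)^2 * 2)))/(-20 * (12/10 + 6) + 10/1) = 2187/77452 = 0.03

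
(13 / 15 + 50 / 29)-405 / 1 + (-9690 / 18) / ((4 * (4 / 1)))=-3034943 / 6960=-436.06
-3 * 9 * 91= -2457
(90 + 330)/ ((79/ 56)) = 297.72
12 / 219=4 / 73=0.05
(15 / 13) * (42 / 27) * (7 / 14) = 35 / 39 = 0.90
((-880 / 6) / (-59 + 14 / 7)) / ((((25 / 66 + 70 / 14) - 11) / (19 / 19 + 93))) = -909920 / 21147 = -43.03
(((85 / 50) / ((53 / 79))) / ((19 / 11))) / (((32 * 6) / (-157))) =-2319361 / 1933440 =-1.20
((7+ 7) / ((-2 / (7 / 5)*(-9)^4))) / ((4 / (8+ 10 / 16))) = -1127 / 349920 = -0.00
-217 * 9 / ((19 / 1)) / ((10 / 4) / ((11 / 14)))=-3069 / 95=-32.31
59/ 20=2.95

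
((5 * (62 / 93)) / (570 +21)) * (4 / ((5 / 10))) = 80 / 1773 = 0.05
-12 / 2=-6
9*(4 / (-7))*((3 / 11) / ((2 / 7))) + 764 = 759.09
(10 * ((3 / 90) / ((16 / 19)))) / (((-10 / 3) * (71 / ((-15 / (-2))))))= -57 / 4544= -0.01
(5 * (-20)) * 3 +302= 2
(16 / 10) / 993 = 8 / 4965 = 0.00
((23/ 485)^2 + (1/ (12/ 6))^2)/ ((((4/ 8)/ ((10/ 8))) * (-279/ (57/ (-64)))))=4509479/ 2240094720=0.00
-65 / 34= -1.91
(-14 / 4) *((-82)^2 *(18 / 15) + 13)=-282863 / 10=-28286.30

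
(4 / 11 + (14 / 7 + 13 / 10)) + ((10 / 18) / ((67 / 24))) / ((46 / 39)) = 649623 / 169510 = 3.83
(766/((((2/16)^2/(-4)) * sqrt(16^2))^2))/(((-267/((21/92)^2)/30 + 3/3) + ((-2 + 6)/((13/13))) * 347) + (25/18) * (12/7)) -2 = 427008986/2691347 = 158.66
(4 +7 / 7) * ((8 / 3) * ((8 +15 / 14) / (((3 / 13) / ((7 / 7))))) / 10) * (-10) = -33020 / 63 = -524.13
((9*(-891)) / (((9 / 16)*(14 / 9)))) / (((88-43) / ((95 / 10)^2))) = -643302 / 35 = -18380.06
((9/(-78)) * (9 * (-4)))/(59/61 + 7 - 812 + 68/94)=-25803/4990024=-0.01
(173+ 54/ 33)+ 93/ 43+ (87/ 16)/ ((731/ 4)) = 5687525/ 32164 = 176.83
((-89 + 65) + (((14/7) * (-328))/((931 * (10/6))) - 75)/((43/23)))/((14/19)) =-12879099/147490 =-87.32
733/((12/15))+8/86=157611/172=916.34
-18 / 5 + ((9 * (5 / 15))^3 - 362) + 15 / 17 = -28706 / 85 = -337.72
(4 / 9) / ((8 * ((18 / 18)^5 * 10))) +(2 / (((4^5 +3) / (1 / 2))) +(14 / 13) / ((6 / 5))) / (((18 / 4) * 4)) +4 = 2249081 / 554580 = 4.06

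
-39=-39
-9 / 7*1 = -9 / 7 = -1.29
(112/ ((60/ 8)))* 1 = 224/ 15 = 14.93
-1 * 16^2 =-256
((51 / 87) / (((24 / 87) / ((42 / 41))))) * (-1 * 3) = -6.53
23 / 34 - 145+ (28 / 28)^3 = -4873 / 34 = -143.32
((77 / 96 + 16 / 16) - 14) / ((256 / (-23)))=26933 / 24576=1.10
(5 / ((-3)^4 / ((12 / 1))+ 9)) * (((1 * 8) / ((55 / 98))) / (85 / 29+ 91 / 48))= 207872 / 221727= 0.94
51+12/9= 157/3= 52.33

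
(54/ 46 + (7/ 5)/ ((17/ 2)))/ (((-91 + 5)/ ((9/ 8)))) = -23553/ 1345040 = -0.02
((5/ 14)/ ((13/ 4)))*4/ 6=20/ 273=0.07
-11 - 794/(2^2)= -419/2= -209.50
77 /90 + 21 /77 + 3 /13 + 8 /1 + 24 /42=894637 /90090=9.93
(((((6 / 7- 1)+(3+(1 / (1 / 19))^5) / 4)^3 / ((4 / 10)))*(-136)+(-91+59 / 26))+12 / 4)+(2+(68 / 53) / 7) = -19059766559477280106726713 / 236327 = -80649974651551790979.14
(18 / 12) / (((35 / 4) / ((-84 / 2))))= -36 / 5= -7.20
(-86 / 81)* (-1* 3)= 86 / 27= 3.19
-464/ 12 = -116/ 3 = -38.67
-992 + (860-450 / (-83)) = -126.58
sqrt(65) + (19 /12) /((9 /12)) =19 /9 + sqrt(65) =10.17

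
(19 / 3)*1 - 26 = -59 / 3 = -19.67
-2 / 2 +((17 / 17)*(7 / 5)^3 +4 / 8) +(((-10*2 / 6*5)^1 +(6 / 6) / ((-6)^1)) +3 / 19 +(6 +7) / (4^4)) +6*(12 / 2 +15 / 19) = 48073681 / 1824000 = 26.36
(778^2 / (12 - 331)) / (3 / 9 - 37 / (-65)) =-29507595 / 14036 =-2102.28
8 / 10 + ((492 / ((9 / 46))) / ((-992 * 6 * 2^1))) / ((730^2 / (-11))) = 1903102853 / 2378865600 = 0.80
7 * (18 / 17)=126 / 17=7.41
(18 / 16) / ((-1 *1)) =-9 / 8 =-1.12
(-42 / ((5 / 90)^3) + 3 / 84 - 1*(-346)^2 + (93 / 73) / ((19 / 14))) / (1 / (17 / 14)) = -240752264589 / 543704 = -442800.25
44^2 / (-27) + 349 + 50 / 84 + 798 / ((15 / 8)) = 1329599 / 1890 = 703.49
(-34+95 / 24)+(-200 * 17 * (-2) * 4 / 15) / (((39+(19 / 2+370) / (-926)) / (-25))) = -2066505149 / 1715256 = -1204.78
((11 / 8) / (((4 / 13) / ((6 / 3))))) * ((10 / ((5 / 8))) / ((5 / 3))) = 429 / 5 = 85.80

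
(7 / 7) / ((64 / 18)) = 9 / 32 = 0.28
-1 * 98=-98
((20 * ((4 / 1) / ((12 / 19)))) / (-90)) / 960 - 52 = -673939 / 12960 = -52.00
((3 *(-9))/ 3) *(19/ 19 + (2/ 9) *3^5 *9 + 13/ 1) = -4500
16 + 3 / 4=67 / 4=16.75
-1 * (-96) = 96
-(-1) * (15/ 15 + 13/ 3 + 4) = 28/ 3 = 9.33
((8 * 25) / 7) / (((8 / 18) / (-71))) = -31950 / 7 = -4564.29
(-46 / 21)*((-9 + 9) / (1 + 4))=0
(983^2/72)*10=4831445/36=134206.81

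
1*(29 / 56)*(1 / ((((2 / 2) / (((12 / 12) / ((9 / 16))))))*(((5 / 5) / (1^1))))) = 58 / 63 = 0.92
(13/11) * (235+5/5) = 278.91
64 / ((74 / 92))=2944 / 37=79.57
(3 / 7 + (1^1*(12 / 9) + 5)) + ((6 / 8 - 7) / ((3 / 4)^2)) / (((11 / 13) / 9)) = -25738 / 231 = -111.42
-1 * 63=-63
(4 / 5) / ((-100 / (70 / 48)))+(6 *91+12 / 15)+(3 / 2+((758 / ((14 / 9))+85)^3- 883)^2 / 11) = 2479778144962387324634647 / 776483400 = 3193600977126345.94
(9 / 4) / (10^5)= 9 / 400000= 0.00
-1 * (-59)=59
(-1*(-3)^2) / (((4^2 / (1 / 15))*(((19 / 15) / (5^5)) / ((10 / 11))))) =-140625 / 1672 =-84.11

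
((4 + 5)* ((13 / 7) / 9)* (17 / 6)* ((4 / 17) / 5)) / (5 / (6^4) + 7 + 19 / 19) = 0.03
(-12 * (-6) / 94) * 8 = 288 / 47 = 6.13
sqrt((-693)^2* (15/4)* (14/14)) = 693* sqrt(15)/2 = 1341.99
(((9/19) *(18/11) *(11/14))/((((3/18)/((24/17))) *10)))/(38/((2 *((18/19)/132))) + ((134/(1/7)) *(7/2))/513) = 157464/810012175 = 0.00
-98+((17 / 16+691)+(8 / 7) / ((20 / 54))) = 334403 / 560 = 597.15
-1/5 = -0.20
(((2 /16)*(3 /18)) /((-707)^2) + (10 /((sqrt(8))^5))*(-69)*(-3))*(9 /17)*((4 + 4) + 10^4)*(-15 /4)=-174795975*sqrt(2) /1088 - 56295 /67979464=-227204.82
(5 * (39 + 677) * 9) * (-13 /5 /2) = -41886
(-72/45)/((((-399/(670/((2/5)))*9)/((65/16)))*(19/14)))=21775/9747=2.23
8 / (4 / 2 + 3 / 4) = 32 / 11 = 2.91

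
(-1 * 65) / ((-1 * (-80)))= -13 / 16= -0.81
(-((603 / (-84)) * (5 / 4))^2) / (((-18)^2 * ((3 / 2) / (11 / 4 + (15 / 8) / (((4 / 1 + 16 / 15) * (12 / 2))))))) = -383697275 / 823689216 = -0.47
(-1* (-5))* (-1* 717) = -3585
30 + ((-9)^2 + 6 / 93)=3443 / 31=111.06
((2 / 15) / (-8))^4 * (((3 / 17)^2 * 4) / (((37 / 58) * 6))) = 29 / 11548440000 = 0.00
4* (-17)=-68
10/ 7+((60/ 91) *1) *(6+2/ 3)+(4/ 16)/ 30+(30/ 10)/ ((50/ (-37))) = 197243/ 54600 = 3.61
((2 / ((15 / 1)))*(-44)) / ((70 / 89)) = -3916 / 525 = -7.46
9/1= 9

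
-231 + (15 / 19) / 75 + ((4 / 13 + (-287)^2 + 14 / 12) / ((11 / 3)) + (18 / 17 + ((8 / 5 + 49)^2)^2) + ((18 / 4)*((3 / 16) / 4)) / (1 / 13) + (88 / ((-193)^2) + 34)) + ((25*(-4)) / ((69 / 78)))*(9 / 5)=20822487322002496095429 / 3165709072240000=6577511.34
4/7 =0.57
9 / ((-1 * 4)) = -9 / 4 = -2.25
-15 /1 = -15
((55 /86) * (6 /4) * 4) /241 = 165 /10363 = 0.02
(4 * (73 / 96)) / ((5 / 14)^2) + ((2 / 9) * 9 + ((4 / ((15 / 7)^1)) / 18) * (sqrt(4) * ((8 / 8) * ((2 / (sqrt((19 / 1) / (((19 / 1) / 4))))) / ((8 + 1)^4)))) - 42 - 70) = -763089947 / 8857350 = -86.15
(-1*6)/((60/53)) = -53/10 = -5.30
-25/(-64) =25/64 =0.39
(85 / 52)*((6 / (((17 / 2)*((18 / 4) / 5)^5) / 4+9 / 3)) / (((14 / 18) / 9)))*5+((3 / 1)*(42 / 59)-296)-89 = -1519875236989 / 6091726459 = -249.50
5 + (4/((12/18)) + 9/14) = 163/14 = 11.64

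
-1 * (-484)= 484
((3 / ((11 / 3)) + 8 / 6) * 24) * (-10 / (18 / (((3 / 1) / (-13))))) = 2840 / 429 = 6.62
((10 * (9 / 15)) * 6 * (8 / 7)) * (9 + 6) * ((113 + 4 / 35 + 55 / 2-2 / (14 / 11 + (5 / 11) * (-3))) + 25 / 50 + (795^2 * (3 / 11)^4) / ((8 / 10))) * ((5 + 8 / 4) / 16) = 250918998777 / 204974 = 1224150.37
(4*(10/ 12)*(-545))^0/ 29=1/ 29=0.03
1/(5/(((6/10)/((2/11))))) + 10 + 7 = 883/50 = 17.66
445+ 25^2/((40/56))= 1320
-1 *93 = -93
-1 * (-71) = 71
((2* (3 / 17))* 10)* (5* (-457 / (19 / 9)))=-1233900 / 323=-3820.12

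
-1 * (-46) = 46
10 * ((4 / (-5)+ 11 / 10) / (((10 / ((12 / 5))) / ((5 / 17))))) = 18 / 85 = 0.21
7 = 7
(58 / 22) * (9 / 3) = 87 / 11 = 7.91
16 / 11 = 1.45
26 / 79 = 0.33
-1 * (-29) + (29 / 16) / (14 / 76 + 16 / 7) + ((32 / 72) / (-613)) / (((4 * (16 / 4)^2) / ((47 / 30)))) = 5748011749 / 193315680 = 29.73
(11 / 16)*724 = 1991 / 4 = 497.75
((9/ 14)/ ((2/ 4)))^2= 81/ 49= 1.65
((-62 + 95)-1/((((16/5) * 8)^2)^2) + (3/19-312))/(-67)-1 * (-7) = 3814199406179/341718335488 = 11.16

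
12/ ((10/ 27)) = 162/ 5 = 32.40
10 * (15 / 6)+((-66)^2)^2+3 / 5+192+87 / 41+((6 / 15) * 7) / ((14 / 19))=18974959.52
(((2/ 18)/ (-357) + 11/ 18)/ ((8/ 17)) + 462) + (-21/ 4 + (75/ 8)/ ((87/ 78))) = 40906073/ 87696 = 466.45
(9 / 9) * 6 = 6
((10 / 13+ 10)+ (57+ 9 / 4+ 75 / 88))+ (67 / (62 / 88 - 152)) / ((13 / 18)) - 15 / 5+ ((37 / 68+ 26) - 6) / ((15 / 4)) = 47084451097 / 647326680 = 72.74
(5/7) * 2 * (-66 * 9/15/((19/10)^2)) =-39600/2527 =-15.67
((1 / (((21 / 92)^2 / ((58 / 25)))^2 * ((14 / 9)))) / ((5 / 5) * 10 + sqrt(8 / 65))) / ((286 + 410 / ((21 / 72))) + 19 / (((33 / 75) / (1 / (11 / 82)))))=23692780800832 / 373846293272025 - 1822521600064 * sqrt(130) / 9346157331800625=0.06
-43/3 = -14.33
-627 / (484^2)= -57 / 21296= -0.00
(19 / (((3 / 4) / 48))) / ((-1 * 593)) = -1216 / 593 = -2.05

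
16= 16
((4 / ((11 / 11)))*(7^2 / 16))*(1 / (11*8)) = 49 / 352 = 0.14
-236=-236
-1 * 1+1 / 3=-2 / 3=-0.67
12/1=12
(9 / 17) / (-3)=-3 / 17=-0.18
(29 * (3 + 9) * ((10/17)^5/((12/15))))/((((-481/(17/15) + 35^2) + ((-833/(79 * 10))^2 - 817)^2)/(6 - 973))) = -16384156822245000000000/368583807577491207395897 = -0.04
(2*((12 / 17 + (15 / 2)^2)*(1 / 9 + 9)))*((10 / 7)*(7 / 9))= 1153.18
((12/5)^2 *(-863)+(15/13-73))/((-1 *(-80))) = -63.03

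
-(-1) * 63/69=21/23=0.91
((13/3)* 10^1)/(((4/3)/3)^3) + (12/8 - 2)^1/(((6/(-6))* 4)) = 15799/32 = 493.72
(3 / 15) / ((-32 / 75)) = -15 / 32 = -0.47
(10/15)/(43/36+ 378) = 24/13651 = 0.00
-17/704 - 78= -54929/704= -78.02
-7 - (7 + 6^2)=-50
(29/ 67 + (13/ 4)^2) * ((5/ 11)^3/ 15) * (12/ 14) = 294675/ 4993912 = 0.06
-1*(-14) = 14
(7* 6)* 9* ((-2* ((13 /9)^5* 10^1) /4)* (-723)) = 6263712910 /729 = 8592198.78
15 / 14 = 1.07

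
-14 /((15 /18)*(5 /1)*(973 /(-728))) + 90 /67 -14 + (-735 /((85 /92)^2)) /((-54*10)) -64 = -43933601996 /605577825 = -72.55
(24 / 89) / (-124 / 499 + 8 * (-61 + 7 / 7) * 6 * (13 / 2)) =-2994 / 207846239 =-0.00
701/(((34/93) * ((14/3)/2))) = 821.76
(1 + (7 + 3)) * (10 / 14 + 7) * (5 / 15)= 28.29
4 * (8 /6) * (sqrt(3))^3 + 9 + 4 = 13 + 16 * sqrt(3) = 40.71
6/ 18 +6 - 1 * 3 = 10/ 3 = 3.33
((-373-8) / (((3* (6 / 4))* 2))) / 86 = -127 / 258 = -0.49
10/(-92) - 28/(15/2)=-3.84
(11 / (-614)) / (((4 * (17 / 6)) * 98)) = -33 / 2045848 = -0.00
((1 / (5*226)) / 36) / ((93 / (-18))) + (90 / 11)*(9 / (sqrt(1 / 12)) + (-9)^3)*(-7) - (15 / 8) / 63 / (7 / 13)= 9459865598497 / 226574040 - 11340*sqrt(3) / 11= 39966.18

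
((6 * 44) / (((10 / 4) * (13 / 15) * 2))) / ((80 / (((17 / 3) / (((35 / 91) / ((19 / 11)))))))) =969 / 50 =19.38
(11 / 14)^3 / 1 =1331 / 2744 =0.49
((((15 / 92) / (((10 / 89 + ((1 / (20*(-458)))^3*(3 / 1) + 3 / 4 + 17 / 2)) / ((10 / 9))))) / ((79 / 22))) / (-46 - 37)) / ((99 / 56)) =-95764481881600000 / 2607705405092501427501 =-0.00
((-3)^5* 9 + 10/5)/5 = -437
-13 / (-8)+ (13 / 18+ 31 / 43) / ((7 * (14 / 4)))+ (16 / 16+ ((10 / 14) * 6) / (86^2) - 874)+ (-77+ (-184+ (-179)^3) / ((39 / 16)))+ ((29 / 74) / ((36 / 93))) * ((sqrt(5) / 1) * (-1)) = -199623761380747 / 84802536 - 899 * sqrt(5) / 888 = -2353985.66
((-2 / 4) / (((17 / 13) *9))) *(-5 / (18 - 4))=65 / 4284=0.02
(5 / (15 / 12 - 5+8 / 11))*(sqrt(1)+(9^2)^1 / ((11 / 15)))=-24520 / 133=-184.36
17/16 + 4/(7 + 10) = 353/272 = 1.30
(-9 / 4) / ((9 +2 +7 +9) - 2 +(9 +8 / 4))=-1 / 16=-0.06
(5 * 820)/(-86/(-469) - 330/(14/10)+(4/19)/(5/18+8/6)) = -264879475/15207974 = -17.42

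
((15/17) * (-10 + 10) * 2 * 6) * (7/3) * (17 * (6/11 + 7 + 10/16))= 0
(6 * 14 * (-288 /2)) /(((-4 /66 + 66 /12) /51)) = -40715136 /359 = -113412.64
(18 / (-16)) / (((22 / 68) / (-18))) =1377 / 22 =62.59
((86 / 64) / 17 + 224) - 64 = 160.08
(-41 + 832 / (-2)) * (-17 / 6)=7769 / 6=1294.83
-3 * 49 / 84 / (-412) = 7 / 1648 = 0.00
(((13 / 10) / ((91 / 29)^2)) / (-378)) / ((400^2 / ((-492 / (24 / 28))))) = 34481 / 27518400000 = 0.00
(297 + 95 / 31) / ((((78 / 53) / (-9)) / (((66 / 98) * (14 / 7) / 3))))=-16269198 / 19747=-823.88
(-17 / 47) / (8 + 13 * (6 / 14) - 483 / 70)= -1190 / 21949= -0.05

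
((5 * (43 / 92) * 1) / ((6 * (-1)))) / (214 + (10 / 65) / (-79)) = -220805 / 121316352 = -0.00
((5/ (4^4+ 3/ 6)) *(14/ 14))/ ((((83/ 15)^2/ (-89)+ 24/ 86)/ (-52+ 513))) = -441061750/ 3187839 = -138.36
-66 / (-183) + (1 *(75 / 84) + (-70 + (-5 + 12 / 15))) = -72.95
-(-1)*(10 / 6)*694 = 3470 / 3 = 1156.67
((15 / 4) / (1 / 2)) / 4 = 1.88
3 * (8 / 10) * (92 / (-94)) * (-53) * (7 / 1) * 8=1638336 / 235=6971.64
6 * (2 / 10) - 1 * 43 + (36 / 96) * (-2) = -851 / 20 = -42.55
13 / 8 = 1.62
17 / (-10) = -17 / 10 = -1.70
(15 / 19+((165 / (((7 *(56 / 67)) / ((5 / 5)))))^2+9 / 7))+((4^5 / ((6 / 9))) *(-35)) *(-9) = 1414955111667 / 2919616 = 484637.40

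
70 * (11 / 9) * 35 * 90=269500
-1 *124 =-124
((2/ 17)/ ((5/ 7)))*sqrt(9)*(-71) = -2982/ 85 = -35.08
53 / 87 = 0.61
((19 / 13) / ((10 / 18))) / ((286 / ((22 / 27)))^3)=19 / 312314535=0.00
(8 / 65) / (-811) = -8 / 52715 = -0.00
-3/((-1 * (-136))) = -3/136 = -0.02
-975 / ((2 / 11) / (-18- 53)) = 761475 / 2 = 380737.50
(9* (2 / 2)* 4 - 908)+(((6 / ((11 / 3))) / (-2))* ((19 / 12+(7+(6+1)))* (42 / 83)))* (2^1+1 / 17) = -146957 / 166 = -885.28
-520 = -520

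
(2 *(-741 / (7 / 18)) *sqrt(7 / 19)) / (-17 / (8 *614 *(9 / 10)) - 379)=31034016 *sqrt(133) / 58642507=6.10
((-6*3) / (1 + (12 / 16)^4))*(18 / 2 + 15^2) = -1078272 / 337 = -3199.62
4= 4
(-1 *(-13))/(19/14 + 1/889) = 3302/345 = 9.57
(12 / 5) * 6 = 72 / 5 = 14.40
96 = 96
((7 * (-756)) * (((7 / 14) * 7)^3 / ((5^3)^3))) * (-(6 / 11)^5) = 1764331632 / 314552734375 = 0.01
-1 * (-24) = 24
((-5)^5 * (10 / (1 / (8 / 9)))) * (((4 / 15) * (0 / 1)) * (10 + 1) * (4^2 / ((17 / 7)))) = 0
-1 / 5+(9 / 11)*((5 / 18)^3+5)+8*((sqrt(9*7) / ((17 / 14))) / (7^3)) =48*sqrt(7) / 833+139297 / 35640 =4.06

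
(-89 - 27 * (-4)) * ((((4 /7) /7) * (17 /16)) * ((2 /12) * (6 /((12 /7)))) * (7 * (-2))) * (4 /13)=-323 /78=-4.14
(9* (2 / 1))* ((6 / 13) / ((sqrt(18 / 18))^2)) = 108 / 13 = 8.31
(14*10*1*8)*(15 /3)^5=3500000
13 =13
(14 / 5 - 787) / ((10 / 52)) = -101946 / 25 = -4077.84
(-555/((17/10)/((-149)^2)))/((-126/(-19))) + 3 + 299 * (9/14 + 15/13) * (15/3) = -778445153/714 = -1090259.32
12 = 12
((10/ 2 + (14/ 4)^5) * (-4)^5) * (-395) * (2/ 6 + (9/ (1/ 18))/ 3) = 11652483146.67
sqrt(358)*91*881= 80171*sqrt(358)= 1516906.51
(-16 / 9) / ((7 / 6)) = -32 / 21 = -1.52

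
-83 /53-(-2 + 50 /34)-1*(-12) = 9878 /901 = 10.96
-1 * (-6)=6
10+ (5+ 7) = 22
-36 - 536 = -572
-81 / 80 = -1.01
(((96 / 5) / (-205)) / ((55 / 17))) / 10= -816 / 281875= -0.00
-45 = -45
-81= -81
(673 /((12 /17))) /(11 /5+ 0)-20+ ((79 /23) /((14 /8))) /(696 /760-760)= 633506218405 /1532545476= 413.37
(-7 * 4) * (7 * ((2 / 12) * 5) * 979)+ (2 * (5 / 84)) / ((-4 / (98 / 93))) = -178452155 / 1116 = -159903.36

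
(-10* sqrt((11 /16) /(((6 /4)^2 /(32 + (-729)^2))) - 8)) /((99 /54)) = -10* sqrt(5845915) /11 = -2198.03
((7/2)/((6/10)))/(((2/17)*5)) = 119/12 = 9.92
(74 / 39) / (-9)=-74 / 351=-0.21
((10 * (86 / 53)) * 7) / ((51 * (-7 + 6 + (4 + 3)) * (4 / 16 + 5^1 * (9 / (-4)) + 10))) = -3010 / 8109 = -0.37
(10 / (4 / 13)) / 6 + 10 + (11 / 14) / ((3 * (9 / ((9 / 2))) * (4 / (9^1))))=15.71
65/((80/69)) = 56.06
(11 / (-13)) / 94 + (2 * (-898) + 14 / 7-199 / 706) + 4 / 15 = -5804107838 / 3235245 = -1794.02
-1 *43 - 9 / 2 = -95 / 2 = -47.50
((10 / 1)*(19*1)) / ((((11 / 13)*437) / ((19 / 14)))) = 1235 / 1771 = 0.70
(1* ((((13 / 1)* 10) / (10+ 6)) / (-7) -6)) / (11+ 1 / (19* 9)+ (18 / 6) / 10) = -342855 / 541324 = -0.63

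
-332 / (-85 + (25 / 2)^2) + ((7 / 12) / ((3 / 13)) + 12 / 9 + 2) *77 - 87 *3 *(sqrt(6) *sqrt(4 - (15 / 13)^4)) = 1527529 / 3420 - 261 *sqrt(381714) / 169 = -507.52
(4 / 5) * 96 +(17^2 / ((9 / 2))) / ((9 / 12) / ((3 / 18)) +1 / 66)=203438 / 2235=91.02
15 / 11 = 1.36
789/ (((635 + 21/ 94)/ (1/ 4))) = 37083/ 119422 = 0.31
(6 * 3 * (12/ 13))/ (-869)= -216/ 11297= -0.02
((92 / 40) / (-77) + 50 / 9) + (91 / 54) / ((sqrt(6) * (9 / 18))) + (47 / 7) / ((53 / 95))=91 * sqrt(6) / 162 + 6449879 / 367290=18.94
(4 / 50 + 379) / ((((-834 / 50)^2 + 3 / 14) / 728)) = 804913200 / 812107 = 991.14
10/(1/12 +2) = 24/5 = 4.80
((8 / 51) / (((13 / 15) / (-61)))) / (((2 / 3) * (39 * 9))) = -1220 / 25857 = -0.05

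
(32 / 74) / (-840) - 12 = -46622 / 3885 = -12.00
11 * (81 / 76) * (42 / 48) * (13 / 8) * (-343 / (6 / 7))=-64891827 / 9728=-6670.62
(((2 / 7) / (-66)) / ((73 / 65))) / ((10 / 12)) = -0.00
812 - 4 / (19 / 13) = 15376 / 19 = 809.26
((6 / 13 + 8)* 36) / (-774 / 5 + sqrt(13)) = -15325200 / 7783763 - 99000* sqrt(13) / 7783763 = -2.01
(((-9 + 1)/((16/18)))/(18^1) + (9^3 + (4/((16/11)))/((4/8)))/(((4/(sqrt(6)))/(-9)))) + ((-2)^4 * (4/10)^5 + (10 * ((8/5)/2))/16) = 512/3125 - 13221 * sqrt(6)/8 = -4047.92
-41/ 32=-1.28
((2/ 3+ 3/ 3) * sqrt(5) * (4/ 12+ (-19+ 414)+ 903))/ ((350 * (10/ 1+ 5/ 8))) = 3116 * sqrt(5)/ 5355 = 1.30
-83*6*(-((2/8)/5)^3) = 249/4000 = 0.06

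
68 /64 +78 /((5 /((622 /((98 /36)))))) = 13976773 /3920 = 3565.50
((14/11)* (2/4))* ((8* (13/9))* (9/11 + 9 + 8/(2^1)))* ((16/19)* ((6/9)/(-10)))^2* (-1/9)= -0.04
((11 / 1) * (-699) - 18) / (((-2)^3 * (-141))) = -2569 / 376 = -6.83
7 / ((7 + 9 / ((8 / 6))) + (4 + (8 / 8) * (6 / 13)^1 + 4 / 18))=3276 / 8627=0.38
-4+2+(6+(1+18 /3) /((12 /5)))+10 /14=641 /84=7.63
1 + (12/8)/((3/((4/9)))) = 11/9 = 1.22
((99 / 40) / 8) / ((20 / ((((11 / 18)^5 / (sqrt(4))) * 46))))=40745903 / 1343692800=0.03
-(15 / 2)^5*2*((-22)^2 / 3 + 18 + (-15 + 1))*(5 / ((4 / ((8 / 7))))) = -11209821.43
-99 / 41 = -2.41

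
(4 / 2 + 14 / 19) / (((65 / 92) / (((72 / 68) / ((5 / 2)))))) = 13248 / 8075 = 1.64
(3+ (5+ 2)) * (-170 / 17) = -100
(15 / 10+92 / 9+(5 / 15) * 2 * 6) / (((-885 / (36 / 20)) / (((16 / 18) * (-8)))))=9056 / 39825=0.23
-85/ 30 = -17/ 6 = -2.83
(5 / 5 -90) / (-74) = 89 / 74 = 1.20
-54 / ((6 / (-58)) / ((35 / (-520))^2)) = 12789 / 5408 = 2.36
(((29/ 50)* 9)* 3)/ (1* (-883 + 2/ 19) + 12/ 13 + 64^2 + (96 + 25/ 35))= 1353807/ 286213700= 0.00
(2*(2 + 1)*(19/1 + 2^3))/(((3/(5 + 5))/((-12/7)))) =-6480/7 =-925.71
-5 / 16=-0.31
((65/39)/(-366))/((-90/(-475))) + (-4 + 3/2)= -49885/19764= -2.52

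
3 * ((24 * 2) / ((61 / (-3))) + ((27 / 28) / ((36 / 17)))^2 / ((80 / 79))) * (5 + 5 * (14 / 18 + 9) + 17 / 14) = -305428728441 / 857006080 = -356.39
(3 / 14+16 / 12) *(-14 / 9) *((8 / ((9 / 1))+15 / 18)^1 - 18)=19045 / 486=39.19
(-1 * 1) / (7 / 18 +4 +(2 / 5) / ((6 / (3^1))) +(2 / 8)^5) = -46080 / 211501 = -0.22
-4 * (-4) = 16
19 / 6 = 3.17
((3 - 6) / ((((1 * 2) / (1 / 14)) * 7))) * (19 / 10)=-57 / 1960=-0.03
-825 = -825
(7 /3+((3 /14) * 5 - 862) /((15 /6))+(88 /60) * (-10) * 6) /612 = -22577 /32130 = -0.70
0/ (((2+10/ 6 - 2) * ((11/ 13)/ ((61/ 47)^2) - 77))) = 0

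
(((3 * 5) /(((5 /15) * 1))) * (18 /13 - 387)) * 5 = -1127925 /13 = -86763.46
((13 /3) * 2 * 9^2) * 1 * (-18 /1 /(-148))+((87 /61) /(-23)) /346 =1533495423 /17961206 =85.38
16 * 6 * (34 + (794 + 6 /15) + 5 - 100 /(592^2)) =1095287241 /13690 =80006.37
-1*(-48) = 48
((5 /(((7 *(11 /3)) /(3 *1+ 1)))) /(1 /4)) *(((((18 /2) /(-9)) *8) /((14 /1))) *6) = -5760 /539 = -10.69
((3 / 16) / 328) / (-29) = -3 / 152192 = -0.00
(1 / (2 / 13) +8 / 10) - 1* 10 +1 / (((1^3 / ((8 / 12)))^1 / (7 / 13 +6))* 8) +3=659 / 780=0.84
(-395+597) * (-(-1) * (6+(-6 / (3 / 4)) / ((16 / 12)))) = 0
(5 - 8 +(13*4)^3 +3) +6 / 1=140614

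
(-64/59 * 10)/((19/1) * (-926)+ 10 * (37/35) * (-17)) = 35/57348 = 0.00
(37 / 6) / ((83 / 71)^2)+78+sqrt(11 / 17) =sqrt(187) / 17+3410569 / 41334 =83.32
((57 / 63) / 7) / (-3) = -0.04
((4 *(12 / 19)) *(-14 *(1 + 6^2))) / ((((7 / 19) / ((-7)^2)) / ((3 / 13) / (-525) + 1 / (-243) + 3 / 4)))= -3415491016 / 26325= -129743.25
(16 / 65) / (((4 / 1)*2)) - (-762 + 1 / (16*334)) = 762.03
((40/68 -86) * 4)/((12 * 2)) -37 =-871/17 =-51.24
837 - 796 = 41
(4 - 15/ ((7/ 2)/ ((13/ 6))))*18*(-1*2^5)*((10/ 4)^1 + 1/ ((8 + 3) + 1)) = 55056/ 7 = 7865.14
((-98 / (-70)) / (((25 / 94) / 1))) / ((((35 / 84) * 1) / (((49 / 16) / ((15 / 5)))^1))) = 16121 / 1250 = 12.90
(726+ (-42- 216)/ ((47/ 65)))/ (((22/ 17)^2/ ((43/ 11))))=53908326/ 62557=861.75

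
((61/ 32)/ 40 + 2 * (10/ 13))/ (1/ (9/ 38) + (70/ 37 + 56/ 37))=8788869/ 42265600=0.21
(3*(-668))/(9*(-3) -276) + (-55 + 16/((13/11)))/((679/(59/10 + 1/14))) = 3979541/636805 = 6.25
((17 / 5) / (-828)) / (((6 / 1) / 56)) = -119 / 3105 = -0.04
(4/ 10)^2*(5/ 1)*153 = 612/ 5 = 122.40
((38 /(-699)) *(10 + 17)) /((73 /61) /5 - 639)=52155 /22696763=0.00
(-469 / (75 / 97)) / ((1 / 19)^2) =-16422973 / 75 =-218972.97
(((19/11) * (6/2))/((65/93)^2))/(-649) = -492993/30162275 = -0.02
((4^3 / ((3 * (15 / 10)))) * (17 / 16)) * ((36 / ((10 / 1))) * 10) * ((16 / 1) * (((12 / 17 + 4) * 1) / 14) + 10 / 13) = 304320 / 91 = 3344.18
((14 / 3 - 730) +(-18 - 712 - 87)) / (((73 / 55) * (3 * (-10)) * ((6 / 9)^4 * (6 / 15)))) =2290365 / 4672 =490.23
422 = 422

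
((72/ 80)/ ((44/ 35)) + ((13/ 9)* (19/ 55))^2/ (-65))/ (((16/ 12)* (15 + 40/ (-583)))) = 369891293/ 10341540000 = 0.04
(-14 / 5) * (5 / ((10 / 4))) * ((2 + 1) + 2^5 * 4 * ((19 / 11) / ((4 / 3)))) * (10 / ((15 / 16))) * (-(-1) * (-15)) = 1663872 / 11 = 151261.09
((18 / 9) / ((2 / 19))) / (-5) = -19 / 5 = -3.80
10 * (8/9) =80/9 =8.89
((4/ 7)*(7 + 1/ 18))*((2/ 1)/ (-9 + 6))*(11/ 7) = -5588/ 1323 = -4.22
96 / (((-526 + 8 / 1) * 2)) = -24 / 259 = -0.09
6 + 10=16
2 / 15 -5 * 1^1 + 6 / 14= -466 / 105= -4.44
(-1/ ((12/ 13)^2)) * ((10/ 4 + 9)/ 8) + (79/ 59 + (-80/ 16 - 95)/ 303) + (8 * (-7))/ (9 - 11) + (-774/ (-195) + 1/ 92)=642493774129/ 20525656320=31.30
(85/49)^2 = 7225/2401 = 3.01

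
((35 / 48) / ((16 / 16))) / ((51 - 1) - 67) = -35 / 816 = -0.04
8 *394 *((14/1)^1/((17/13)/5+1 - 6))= -102440/11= -9312.73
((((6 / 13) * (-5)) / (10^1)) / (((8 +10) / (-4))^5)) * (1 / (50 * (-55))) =-16 / 351833625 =-0.00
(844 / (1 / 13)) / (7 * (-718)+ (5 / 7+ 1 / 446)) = -2.18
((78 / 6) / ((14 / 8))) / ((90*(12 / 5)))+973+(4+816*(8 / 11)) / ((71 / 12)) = 1074.01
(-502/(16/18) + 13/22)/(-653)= 24823/28732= 0.86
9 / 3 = 3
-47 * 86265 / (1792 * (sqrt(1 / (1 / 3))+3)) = -4054455 / 3584+1351485 * sqrt(3) / 3584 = -478.13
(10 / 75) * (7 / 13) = 14 / 195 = 0.07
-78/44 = -39/22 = -1.77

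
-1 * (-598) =598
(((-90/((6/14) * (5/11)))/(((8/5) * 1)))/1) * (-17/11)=446.25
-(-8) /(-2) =-4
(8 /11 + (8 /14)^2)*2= 1136 /539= 2.11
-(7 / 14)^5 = -1 / 32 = -0.03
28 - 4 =24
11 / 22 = 1 / 2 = 0.50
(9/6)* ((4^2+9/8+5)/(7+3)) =531/160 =3.32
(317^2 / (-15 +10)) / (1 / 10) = -200978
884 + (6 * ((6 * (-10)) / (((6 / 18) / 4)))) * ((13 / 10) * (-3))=17732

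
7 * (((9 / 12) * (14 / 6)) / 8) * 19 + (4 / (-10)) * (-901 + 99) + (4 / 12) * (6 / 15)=168013 / 480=350.03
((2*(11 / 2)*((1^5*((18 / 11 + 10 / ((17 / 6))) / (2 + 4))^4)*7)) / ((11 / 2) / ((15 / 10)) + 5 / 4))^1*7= 60.24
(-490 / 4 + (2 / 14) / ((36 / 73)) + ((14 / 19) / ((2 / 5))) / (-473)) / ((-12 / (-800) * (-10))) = 1383907295 / 1698543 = 814.76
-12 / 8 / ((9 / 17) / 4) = -34 / 3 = -11.33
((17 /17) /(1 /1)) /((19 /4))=4 /19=0.21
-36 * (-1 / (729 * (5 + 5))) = 2 / 405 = 0.00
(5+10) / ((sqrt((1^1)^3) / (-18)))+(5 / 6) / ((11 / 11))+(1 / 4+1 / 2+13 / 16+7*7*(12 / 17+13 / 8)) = -153.39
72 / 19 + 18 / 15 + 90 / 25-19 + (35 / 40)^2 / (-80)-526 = -52182947 / 97280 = -536.42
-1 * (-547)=547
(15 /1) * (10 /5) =30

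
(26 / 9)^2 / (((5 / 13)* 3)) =8788 / 1215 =7.23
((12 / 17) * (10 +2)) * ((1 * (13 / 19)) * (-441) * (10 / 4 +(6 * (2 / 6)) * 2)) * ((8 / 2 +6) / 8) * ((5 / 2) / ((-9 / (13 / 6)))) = 8073975 / 646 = 12498.41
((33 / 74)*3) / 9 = 11 / 74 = 0.15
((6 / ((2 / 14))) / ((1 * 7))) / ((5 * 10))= 3 / 25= 0.12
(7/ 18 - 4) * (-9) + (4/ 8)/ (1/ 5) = 35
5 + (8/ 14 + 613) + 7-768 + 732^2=3749771/ 7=535681.57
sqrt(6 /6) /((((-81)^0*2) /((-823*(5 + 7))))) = -4938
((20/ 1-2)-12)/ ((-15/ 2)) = -4/ 5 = -0.80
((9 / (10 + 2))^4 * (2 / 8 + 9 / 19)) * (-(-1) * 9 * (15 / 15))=40095 / 19456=2.06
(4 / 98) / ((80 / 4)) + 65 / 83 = 31933 / 40670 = 0.79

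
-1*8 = -8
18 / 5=3.60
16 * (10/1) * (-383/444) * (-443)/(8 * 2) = 848345/222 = 3821.37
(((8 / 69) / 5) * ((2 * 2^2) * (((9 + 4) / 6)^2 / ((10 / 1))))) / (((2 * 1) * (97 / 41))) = 27716 / 1505925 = 0.02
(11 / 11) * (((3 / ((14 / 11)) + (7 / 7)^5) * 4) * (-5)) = -470 / 7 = -67.14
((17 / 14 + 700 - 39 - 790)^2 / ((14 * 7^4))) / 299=3200521 / 1969914856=0.00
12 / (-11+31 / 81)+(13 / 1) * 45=583.87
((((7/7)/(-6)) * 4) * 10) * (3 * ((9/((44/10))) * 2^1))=-900/11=-81.82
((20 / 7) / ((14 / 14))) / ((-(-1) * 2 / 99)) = 990 / 7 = 141.43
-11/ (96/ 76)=-209/ 24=-8.71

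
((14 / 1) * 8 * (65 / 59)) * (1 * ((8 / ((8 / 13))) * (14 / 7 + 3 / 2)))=331240 / 59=5614.24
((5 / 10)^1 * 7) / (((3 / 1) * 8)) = 7 / 48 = 0.15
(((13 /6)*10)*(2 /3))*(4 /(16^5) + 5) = 28398955 /393216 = 72.22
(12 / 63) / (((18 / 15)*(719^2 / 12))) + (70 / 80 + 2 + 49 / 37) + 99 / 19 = 574520179661 / 61055161944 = 9.41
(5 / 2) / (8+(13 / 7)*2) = 35 / 164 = 0.21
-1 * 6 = -6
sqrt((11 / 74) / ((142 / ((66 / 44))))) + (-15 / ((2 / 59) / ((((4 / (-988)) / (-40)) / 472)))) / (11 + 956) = -3 / 30572672 + sqrt(173382) / 10508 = 0.04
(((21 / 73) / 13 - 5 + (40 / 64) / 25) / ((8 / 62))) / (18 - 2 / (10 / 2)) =-5828341 / 2672384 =-2.18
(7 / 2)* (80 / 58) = 140 / 29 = 4.83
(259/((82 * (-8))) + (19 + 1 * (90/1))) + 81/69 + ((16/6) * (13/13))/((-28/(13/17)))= 590923591/5386416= 109.71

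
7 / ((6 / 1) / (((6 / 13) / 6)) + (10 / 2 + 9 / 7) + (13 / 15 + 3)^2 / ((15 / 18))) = 18375 / 268346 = 0.07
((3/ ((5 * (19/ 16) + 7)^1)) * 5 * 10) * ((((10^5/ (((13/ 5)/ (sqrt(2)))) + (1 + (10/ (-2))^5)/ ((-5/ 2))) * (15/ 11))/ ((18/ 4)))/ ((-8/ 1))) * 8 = -4000000000 * sqrt(2)/ 29601-908800/ 207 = -195493.82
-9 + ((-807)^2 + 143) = 651383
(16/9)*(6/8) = 4/3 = 1.33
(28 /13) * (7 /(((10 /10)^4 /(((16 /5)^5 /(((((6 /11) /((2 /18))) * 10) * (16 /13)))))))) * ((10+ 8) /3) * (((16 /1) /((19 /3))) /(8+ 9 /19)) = 149.78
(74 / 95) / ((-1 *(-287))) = 74 / 27265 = 0.00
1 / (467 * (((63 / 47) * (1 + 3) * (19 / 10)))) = 235 / 1117998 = 0.00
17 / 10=1.70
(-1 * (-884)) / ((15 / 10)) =1768 / 3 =589.33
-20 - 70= -90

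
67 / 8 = 8.38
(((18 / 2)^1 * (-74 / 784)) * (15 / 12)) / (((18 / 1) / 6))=-555 / 1568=-0.35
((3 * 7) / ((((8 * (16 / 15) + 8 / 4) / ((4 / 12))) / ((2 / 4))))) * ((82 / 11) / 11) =4305 / 19118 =0.23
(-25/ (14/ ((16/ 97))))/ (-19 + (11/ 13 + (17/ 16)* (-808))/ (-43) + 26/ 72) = -4024800/ 17852947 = -0.23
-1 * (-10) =10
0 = 0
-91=-91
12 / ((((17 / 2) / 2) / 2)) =96 / 17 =5.65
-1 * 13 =-13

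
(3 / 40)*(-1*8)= -3 / 5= -0.60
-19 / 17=-1.12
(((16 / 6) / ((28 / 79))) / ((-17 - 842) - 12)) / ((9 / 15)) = -790 / 54873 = -0.01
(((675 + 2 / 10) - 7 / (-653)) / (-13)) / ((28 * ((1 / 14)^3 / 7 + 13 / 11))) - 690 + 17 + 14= -7001477574723 / 10599153175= -660.57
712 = 712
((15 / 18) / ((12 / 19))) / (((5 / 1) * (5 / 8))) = 19 / 45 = 0.42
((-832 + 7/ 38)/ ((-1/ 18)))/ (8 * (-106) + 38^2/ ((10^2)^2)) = -711202500/ 40273141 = -17.66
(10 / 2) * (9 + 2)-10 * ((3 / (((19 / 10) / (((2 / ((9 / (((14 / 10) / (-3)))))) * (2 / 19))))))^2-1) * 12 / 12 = 686108705 / 10556001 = 65.00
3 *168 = 504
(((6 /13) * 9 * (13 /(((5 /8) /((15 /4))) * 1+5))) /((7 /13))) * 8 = 33696 /217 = 155.28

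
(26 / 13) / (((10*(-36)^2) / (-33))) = -11 / 2160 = -0.01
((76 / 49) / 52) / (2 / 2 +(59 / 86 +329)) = 1634 / 18115643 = 0.00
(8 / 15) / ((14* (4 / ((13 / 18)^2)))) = 169 / 34020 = 0.00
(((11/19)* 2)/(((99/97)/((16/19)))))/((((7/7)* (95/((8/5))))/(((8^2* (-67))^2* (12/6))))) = 913169186816/1543275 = 591708.66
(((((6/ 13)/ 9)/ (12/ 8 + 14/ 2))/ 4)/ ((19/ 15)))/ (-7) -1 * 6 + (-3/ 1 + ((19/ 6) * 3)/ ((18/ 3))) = -7.42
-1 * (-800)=800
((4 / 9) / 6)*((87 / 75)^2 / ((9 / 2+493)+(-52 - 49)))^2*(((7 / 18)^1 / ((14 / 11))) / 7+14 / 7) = 145699886 / 83568136640625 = 0.00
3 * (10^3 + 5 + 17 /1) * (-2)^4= 49056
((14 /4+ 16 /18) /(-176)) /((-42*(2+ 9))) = 79 /1463616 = 0.00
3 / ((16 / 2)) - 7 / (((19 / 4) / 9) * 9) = -167 / 152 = -1.10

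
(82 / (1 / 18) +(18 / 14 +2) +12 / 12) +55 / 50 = 103697 / 70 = 1481.39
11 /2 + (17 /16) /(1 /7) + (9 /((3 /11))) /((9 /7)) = 1853 /48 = 38.60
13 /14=0.93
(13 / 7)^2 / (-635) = -169 / 31115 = -0.01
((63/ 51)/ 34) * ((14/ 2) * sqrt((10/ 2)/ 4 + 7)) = 147 * sqrt(33)/ 1156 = 0.73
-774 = -774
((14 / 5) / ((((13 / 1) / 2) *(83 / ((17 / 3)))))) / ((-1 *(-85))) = 28 / 80925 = 0.00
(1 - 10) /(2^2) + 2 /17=-145 /68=-2.13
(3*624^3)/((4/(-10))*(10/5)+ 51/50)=36445593600/11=3313235781.82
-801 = -801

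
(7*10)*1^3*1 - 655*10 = -6480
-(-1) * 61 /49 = 1.24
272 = 272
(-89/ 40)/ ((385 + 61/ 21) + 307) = -1869/ 583720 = -0.00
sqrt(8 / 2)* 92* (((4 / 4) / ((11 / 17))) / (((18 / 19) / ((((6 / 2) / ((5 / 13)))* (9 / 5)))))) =1158924 / 275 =4214.27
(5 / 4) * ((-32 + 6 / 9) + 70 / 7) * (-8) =640 / 3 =213.33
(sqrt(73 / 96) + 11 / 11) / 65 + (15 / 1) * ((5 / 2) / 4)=sqrt(438) / 1560 + 4883 / 520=9.40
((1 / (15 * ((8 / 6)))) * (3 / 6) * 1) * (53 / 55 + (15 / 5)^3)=769 / 1100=0.70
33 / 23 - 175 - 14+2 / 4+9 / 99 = -186.97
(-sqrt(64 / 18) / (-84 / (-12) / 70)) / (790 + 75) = -8 *sqrt(2) / 519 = -0.02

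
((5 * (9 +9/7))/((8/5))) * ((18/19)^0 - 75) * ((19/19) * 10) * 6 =-999000/7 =-142714.29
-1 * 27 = -27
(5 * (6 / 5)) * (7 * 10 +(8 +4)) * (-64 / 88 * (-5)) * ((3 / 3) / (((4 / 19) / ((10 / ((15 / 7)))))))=436240 / 11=39658.18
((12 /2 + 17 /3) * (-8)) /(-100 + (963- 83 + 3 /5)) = -1400 /11709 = -0.12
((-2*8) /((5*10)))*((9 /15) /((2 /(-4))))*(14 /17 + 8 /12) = 1216 /2125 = 0.57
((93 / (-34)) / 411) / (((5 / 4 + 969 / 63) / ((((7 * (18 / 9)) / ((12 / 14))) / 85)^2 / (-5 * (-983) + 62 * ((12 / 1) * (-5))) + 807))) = -0.32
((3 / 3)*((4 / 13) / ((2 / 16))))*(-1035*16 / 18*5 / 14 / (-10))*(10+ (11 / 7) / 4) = 535440 / 637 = 840.57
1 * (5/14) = 5/14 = 0.36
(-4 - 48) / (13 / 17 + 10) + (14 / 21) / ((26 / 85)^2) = 47311 / 20618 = 2.29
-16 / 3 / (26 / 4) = -32 / 39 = -0.82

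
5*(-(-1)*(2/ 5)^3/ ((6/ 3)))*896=3584/ 25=143.36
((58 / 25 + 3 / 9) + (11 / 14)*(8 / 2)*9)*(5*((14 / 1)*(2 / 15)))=64972 / 225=288.76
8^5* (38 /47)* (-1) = -1245184 /47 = -26493.28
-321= -321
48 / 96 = 1 / 2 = 0.50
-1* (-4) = 4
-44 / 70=-22 / 35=-0.63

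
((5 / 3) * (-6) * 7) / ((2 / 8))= -280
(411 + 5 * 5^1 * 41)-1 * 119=1317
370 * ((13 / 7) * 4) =19240 / 7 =2748.57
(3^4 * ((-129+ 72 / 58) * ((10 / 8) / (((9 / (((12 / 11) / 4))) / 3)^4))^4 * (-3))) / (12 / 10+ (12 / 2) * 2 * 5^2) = 937828125 / 171247658842594181078528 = 0.00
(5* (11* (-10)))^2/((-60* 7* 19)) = -37.91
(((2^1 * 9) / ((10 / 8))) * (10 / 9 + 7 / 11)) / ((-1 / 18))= -24912 / 55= -452.95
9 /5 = 1.80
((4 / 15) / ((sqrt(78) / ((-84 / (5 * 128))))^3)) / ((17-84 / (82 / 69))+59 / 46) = 323449 * sqrt(78) / 171026053120000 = 0.00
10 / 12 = 5 / 6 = 0.83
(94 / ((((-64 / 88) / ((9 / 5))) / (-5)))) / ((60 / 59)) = 91509 / 80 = 1143.86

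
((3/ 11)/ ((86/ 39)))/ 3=39/ 946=0.04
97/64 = 1.52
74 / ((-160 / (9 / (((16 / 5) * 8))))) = -333 / 2048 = -0.16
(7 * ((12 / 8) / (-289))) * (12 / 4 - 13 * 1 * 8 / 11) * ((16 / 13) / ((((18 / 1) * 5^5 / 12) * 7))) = 1136 / 129146875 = 0.00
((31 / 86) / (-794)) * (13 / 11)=-403 / 751124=-0.00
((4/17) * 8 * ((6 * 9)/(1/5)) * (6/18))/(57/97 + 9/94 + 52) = 26259840/8166239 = 3.22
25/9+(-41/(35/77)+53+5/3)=-1474/45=-32.76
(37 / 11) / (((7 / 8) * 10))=148 / 385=0.38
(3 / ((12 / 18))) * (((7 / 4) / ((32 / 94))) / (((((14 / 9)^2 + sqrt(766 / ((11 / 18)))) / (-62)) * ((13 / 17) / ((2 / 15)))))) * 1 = 732554361 / 1510356640 - 330261057 * sqrt(4213) / 3020713280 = -6.61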